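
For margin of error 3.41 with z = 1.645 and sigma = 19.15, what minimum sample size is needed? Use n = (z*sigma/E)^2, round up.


z*sigma/E = 1.645 * 19.15 / 3.41 ≈ 9.238050
(z*sigma/E)^2 ≈ 85.341565
round up: n = 86

86


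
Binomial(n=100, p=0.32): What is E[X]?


E[X] = n*p = 100 * 0.32 = 32

32


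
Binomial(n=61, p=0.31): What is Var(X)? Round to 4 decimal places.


Var = n*p*(1-p) = 61 * 0.31 * 0.69 = 13.0479

13.0479


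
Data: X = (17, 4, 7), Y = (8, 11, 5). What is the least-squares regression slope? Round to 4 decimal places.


b = sum((xi-xbar)(yi-ybar)) / sum((xi-xbar)^2)
n = 3, xbar = 28/3 ≈ 9.333333, ybar = 24/3 = 8
Sxy = sum((xi-xbar)(yi-ybar)) = -9
Sxx = sum((xi-xbar)^2) = 278/3 ≈ 92.666667
b = Sxy / Sxx = -27/278 ≈ -0.097122

-0.0971


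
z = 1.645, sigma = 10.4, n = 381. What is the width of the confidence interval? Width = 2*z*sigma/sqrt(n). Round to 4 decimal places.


width = 2*z*sigma/sqrt(n)
2*z*sigma = 2 * 1.645 * 10.4 = 34.216
sqrt(381) ≈ 19.519221
width = 34.216 / 19.519221 ≈ 1.752939

1.7529


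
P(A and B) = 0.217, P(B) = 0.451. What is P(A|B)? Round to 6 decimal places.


P(A|B) = P(A and B) / P(B) = 0.217 / 0.451 = 217/451 ≈ 0.48115299

0.481153


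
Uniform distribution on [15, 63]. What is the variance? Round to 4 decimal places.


Var = (b-a)^2 / 12
(b-a)^2 = (63 - 15)^2 = 2304
Var = 2304/12 = 192

192.0000


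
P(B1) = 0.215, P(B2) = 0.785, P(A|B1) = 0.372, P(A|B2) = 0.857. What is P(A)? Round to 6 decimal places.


P(A) = P(A|B1)*P(B1) + P(A|B2)*P(B2)
P(A|B1)*P(B1) = 0.372 * 0.215 = 0.07998
P(A|B2)*P(B2) = 0.857 * 0.785 = 0.672745
P(A) = 0.07998 + 0.672745 = 0.752725

0.752725


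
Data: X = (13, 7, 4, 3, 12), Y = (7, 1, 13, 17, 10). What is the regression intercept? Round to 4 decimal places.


a = ybar - b*xbar, where b = sum((xi-xbar)(yi-ybar)) / sum((xi-xbar)^2)
n = 5, xbar = 39/5 = 7.8, ybar = 48/5 = 9.6
Sxy = sum((xi-xbar)(yi-ybar)) = -53.4
Sxx = sum((xi-xbar)^2) = 82.8
b = Sxy / Sxx = -89/138 ≈ -0.644928
a = 9.6 - (-0.644928) * 7.8 = 673/46 ≈ 14.630435

14.6304


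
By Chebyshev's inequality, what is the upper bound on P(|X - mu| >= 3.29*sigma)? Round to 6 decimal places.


P <= 1/k^2
k^2 = 3.29^2 = 10.8241
1/k^2 = 1 / 10.8241 ≈ 0.09238643

0.092386


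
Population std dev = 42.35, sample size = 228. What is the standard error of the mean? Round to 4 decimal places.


SE = sigma / sqrt(n)
sqrt(228) ≈ 15.099669
SE = 42.35 / 15.099669 ≈ 2.804697

2.8047


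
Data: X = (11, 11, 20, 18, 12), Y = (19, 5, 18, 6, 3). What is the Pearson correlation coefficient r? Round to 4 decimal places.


r = sum((xi-xbar)(yi-ybar)) / sqrt(sum((xi-xbar)^2) * sum((yi-ybar)^2))
n = 5, xbar = 72/5 = 14.4, ybar = 51/5 = 10.2
Sxy = sum((xi-xbar)(yi-ybar)) = 33.6
Sxx = sum((xi-xbar)^2) = 73.2
Syy = sum((yi-ybar)^2) = 234.8
sqrt(Sxx*Syy) ≈ 131.100572
r = Sxy / sqrt(Sxx*Syy) = 33.6 / 131.100572 ≈ 0.256292

0.2563


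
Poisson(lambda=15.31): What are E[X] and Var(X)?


E[X] = Var(X) = lambda = 15.31

15.31, 15.31


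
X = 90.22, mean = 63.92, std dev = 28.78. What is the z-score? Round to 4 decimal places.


z = (X - mu) / sigma
X - mu = 90.22 - 63.92 = 26.3
z = 26.3 / 28.78 = 1315/1439 ≈ 0.913829

0.9138


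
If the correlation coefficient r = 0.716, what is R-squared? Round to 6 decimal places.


R^2 = r^2 = (0.716)^2 = 0.512656

0.512656


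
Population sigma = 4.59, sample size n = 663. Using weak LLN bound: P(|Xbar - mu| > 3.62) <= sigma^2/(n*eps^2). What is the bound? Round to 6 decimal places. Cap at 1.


bound = min(1, sigma^2/(n*eps^2))
sigma^2 = 4.59^2 = 21.0681
n*eps^2 = 663 * 3.62^2 = 663 * 13.1044 = 8688.2172
sigma^2/(n*eps^2) = 21.0681 / 8688.2172 ≈ 0.00242490

0.002425


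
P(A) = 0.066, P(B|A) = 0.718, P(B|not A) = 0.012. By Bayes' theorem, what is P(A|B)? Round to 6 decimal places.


P(A|B) = P(B|A)*P(A) / P(B), P(B) = P(B|A)*P(A) + P(B|not A)*P(not A)
P(B|A)*P(A) = 0.718 * 0.066 = 0.047388
P(B|not A)*P(not A) = 0.012 * 0.934 = 0.011208
P(B) = 0.047388 + 0.011208 = 0.058596
P(A|B) = 0.047388 / 0.058596 = 3949/4883 ≈ 0.80872414

0.808724


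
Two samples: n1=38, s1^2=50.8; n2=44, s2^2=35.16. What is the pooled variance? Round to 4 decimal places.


sp^2 = ((n1-1)*s1^2 + (n2-1)*s2^2)/(n1+n2-2)
(n1-1)*s1^2 = 37 * 50.8 = 1879.6
(n2-1)*s2^2 = 43 * 35.16 = 1511.88
numerator = 1879.6 + 1511.88 = 3391.48
n1+n2-2 = 80
sp^2 = 3391.48 / 80 = 42.3935

42.3935


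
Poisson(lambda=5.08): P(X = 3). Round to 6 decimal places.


P = e^(-lam) * lam^k / k!
e^(-5.08) ≈ 0.006219909
lam^k = 5.08^3 = 131.096512
k! = 3! = 6
P = 0.006219909 * 131.096512 / 6 ≈ 0.135901

0.135901


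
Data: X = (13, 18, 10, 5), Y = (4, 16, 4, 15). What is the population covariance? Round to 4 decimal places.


Cov = (1/n)*sum((xi-xbar)(yi-ybar))
n = 4, xbar = 46/4 = 11.5, ybar = 39/4 = 9.75
sum((xi-xbar)(yi-ybar)) = 6.5
Cov = 6.5 / 4 = 1.625

1.6250


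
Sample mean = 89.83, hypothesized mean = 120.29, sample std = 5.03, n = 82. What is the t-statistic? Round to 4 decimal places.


t = (xbar - mu0) / (s/sqrt(n))
xbar - mu0 = 89.83 - 120.29 = -30.46
sqrt(82) ≈ 9.05538514
s/sqrt(n) = 5.03 / 9.05538514 ≈ 0.55547058
t = -30.46 / 0.55547058 ≈ -54.836388

-54.8364


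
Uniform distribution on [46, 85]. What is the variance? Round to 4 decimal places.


Var = (b-a)^2 / 12
(b-a)^2 = (85 - 46)^2 = 1521
Var = 1521/12 = 126.75

126.7500


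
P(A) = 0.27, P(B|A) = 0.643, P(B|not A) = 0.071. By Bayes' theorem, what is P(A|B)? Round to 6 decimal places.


P(A|B) = P(B|A)*P(A) / P(B), P(B) = P(B|A)*P(A) + P(B|not A)*P(not A)
P(B|A)*P(A) = 0.643 * 0.27 = 0.17361
P(B|not A)*P(not A) = 0.071 * 0.73 = 0.05183
P(B) = 0.17361 + 0.05183 = 0.22544
P(A|B) = 0.17361 / 0.22544 ≈ 0.77009404

0.770094


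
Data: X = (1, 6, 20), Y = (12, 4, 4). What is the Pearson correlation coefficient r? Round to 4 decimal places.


r = sum((xi-xbar)(yi-ybar)) / sqrt(sum((xi-xbar)^2) * sum((yi-ybar)^2))
n = 3, xbar = 27/3 = 9, ybar = 20/3 ≈ 6.666667
Sxy = sum((xi-xbar)(yi-ybar)) = -64
Sxx = sum((xi-xbar)^2) = 194
Syy = sum((yi-ybar)^2) = 128/3 ≈ 42.666667
sqrt(Sxx*Syy) ≈ 90.979851
r = Sxy / sqrt(Sxx*Syy) = -64 / 90.979851 ≈ -0.703452

-0.7035


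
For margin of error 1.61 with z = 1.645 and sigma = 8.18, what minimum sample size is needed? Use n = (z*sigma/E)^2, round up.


z*sigma/E = 1.645 * 8.18 / 1.61 = 19223/2300 ≈ 8.357826
(z*sigma/E)^2 ≈ 69.853257
round up: n = 70

70


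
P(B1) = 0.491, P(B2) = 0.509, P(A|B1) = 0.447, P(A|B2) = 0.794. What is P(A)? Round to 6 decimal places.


P(A) = P(A|B1)*P(B1) + P(A|B2)*P(B2)
P(A|B1)*P(B1) = 0.447 * 0.491 = 0.219477
P(A|B2)*P(B2) = 0.794 * 0.509 = 0.404146
P(A) = 0.219477 + 0.404146 = 0.623623

0.623623


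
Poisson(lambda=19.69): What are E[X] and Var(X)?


E[X] = Var(X) = lambda = 19.69

19.69, 19.69


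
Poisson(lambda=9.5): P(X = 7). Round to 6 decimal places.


P = e^(-lam) * lam^k / k!
e^(-9.5) ≈ 0.00007485183
lam^k = 9.5^7 ≈ 6983372.960938
k! = 7! = 5040
P = 0.00007485183 * 6983372.960938 / 5040 ≈ 0.103714

0.103714


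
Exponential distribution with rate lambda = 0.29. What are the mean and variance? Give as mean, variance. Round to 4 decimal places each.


mean = 1/lam, var = 1/lam^2
mean = 1 / 0.29 = 100/29 ≈ 3.448276
lam^2 = 0.29^2 = 0.0841
var = 1 / 0.0841 = 10000/841 ≈ 11.890606

3.4483, 11.8906


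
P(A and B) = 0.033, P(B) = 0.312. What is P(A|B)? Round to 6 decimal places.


P(A|B) = P(A and B) / P(B) = 0.033 / 0.312 = 11/104 ≈ 0.10576923

0.105769


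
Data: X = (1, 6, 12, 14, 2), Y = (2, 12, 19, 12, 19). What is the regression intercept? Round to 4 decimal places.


a = ybar - b*xbar, where b = sum((xi-xbar)(yi-ybar)) / sum((xi-xbar)^2)
n = 5, xbar = 35/5 = 7, ybar = 64/5 = 12.8
Sxy = sum((xi-xbar)(yi-ybar)) = 60
Sxx = sum((xi-xbar)^2) = 136
b = Sxy / Sxx = 15/34 ≈ 0.441176
a = 12.8 - 0.441176 * 7 = 1651/170 ≈ 9.711765

9.7118


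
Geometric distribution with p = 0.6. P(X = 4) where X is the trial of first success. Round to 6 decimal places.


P = (1-p)^(k-1) * p
(1-p)^(k-1) = 0.4^3 = 0.064
P = 0.064 * 0.6 = 0.0384

0.038400


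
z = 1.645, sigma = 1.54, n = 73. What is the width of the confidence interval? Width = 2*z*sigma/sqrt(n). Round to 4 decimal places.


width = 2*z*sigma/sqrt(n)
2*z*sigma = 2 * 1.645 * 1.54 = 5.0666
sqrt(73) ≈ 8.544004
width = 5.0666 / 8.544004 ≈ 0.593001

0.5930


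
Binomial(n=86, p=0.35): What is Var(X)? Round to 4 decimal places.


Var = n*p*(1-p) = 86 * 0.35 * 0.65 = 19.565

19.5650


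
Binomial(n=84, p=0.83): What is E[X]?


E[X] = n*p = 84 * 0.83 = 69.72

69.72


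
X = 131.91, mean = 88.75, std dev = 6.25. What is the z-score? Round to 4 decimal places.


z = (X - mu) / sigma
X - mu = 131.91 - 88.75 = 43.16
z = 43.16 / 6.25 = 6.9056

6.9056


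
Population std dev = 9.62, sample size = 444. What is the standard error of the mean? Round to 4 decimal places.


SE = sigma / sqrt(n)
sqrt(444) ≈ 21.071308
SE = 9.62 / 21.071308 ≈ 0.456545

0.4565


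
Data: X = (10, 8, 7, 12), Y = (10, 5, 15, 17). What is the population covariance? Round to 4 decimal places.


Cov = (1/n)*sum((xi-xbar)(yi-ybar))
n = 4, xbar = 37/4 = 9.25, ybar = 47/4 = 11.75
sum((xi-xbar)(yi-ybar)) = 14.25
Cov = 14.25 / 4 = 3.5625

3.5625


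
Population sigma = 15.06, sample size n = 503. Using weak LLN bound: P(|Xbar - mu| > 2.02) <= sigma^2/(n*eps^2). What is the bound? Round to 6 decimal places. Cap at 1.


bound = min(1, sigma^2/(n*eps^2))
sigma^2 = 15.06^2 = 226.8036
n*eps^2 = 503 * 2.02^2 = 503 * 4.0804 = 2052.4412
sigma^2/(n*eps^2) = 226.8036 / 2052.4412 ≈ 0.11050431

0.110504


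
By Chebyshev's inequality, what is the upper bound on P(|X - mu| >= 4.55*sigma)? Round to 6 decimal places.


P <= 1/k^2
k^2 = 4.55^2 = 20.7025
1/k^2 = 1 / 20.7025 = 400/8281 ≈ 0.04830335

0.048303


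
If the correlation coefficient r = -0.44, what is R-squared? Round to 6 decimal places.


R^2 = r^2 = (-0.44)^2 = 0.1936

0.193600


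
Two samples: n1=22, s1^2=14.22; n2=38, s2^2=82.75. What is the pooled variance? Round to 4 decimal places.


sp^2 = ((n1-1)*s1^2 + (n2-1)*s2^2)/(n1+n2-2)
(n1-1)*s1^2 = 21 * 14.22 = 298.62
(n2-1)*s2^2 = 37 * 82.75 = 3061.75
numerator = 298.62 + 3061.75 = 3360.37
n1+n2-2 = 58
sp^2 = 3360.37 / 58 = 336037/5800 ≈ 57.937414

57.9374


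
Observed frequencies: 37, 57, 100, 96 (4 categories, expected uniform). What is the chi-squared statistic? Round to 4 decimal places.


chi2 = sum((O-E)^2/E), E = total/4
total = 290, E = 290/4 = 72.5
(37 - 72.5)^2 / 72.5 = 1260.25 / 72.5 = 5041/290 ≈ 17.382759
(57 - 72.5)^2 / 72.5 = 240.25 / 72.5 = 961/290 ≈ 3.313793
(100 - 72.5)^2 / 72.5 = 756.25 / 72.5 = 605/58 ≈ 10.431034
(96 - 72.5)^2 / 72.5 = 552.25 / 72.5 = 2209/290 ≈ 7.617241
chi2 = 5618/145 ≈ 38.744828

38.7448


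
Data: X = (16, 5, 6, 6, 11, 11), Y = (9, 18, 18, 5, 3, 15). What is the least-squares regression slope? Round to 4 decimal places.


b = sum((xi-xbar)(yi-ybar)) / sum((xi-xbar)^2)
n = 6, xbar = 55/6 ≈ 9.166667, ybar = 68/6 = 34/3 ≈ 11.333333
Sxy = sum((xi-xbar)(yi-ybar)) = -160/3 ≈ -53.333333
Sxx = sum((xi-xbar)^2) = 545/6 ≈ 90.833333
b = Sxy / Sxx = -64/109 ≈ -0.587156

-0.5872


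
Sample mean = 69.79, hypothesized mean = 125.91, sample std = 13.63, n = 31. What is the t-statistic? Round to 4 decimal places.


t = (xbar - mu0) / (s/sqrt(n))
xbar - mu0 = 69.79 - 125.91 = -56.12
sqrt(31) ≈ 5.56776436
s/sqrt(n) = 13.63 / 5.56776436 ≈ 2.44802027
t = -56.12 / 2.44802027 ≈ -22.924647

-22.9246


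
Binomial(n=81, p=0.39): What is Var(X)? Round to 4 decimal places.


Var = n*p*(1-p) = 81 * 0.39 * 0.61 = 19.2699

19.2699


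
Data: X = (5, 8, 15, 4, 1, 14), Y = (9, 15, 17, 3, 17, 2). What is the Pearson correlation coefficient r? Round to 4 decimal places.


r = sum((xi-xbar)(yi-ybar)) / sqrt(sum((xi-xbar)^2) * sum((yi-ybar)^2))
n = 6, xbar = 47/6 ≈ 7.833333, ybar = 63/6 = 10.5
Sxy = sum((xi-xbar)(yi-ybar)) = -16.5
Sxx = sum((xi-xbar)^2) = 953/6 ≈ 158.833333
Syy = sum((yi-ybar)^2) = 235.5
sqrt(Sxx*Syy) ≈ 193.404369
r = Sxy / sqrt(Sxx*Syy) = -16.5 / 193.404369 ≈ -0.085313

-0.0853


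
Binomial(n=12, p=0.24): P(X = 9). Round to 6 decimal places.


P = C(n,k) * p^k * (1-p)^(n-k)
C(12,9) = 220
p^k = 0.24^9 ≈ 0.000002641808
(1-p)^(n-k) = 0.76^3 = 0.438976
P = 220 * 0.000002641808 * 0.438976 ≈ 0.000255

0.000255


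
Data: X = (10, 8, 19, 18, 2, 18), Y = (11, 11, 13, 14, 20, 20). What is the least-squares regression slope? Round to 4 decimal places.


b = sum((xi-xbar)(yi-ybar)) / sum((xi-xbar)^2)
n = 6, xbar = 75/6 = 12.5, ybar = 89/6 ≈ 14.833333
Sxy = sum((xi-xbar)(yi-ybar)) = -15.5
Sxx = sum((xi-xbar)^2) = 239.5
b = Sxy / Sxx = -31/479 ≈ -0.064718

-0.0647


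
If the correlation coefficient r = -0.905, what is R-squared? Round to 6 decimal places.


R^2 = r^2 = (-0.905)^2 = 0.819025

0.819025


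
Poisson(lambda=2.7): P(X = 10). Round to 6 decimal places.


P = e^(-lam) * lam^k / k!
e^(-2.7) ≈ 0.06720551
lam^k = 2.7^10 ≈ 20589.113209
k! = 10! = 3628800
P = 0.06720551 * 20589.113209 / 3628800 ≈ 0.000381

0.000381


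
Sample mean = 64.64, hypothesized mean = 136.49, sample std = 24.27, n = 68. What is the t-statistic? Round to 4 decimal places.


t = (xbar - mu0) / (s/sqrt(n))
xbar - mu0 = 64.64 - 136.49 = -71.85
sqrt(68) ≈ 8.24621125
s/sqrt(n) = 24.27 / 8.24621125 ≈ 2.94316981
t = -71.85 / 2.94316981 ≈ -24.412455

-24.4125


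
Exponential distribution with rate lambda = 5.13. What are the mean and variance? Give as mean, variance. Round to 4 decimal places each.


mean = 1/lam, var = 1/lam^2
mean = 1 / 5.13 = 100/513 ≈ 0.194932
lam^2 = 5.13^2 = 26.3169
var = 1 / 26.3169 ≈ 0.037998

0.1949, 0.0380


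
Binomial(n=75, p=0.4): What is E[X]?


E[X] = n*p = 75 * 0.4 = 30

30


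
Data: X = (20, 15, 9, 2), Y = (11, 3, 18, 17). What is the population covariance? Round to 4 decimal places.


Cov = (1/n)*sum((xi-xbar)(yi-ybar))
n = 4, xbar = 46/4 = 11.5, ybar = 49/4 = 12.25
sum((xi-xbar)(yi-ybar)) = -102.5
Cov = -102.5 / 4 = -25.625

-25.6250


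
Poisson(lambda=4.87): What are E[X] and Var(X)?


E[X] = Var(X) = lambda = 4.87

4.87, 4.87


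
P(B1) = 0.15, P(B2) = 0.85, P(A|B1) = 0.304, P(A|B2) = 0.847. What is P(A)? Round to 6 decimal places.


P(A) = P(A|B1)*P(B1) + P(A|B2)*P(B2)
P(A|B1)*P(B1) = 0.304 * 0.15 = 0.0456
P(A|B2)*P(B2) = 0.847 * 0.85 = 0.71995
P(A) = 0.0456 + 0.71995 = 0.76555

0.765550


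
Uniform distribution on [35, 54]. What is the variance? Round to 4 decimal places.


Var = (b-a)^2 / 12
(b-a)^2 = (54 - 35)^2 = 361
Var = 361/12 ≈ 30.083333

30.0833


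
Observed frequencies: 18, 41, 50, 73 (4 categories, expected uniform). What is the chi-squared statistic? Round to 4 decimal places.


chi2 = sum((O-E)^2/E), E = total/4
total = 182, E = 182/4 = 45.5
(18 - 45.5)^2 / 45.5 = 756.25 / 45.5 = 3025/182 ≈ 16.620879
(41 - 45.5)^2 / 45.5 = 20.25 / 45.5 = 81/182 ≈ 0.445055
(50 - 45.5)^2 / 45.5 = 20.25 / 45.5 = 81/182 ≈ 0.445055
(73 - 45.5)^2 / 45.5 = 756.25 / 45.5 = 3025/182 ≈ 16.620879
chi2 = 3106/91 ≈ 34.131868

34.1319


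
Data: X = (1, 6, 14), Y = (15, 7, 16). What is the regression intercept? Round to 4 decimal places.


a = ybar - b*xbar, where b = sum((xi-xbar)(yi-ybar)) / sum((xi-xbar)^2)
n = 3, xbar = 21/3 = 7, ybar = 38/3 ≈ 12.666667
Sxy = sum((xi-xbar)(yi-ybar)) = 15
Sxx = sum((xi-xbar)^2) = 86
b = Sxy / Sxx = 15/86 ≈ 0.174419
a = 12.666667 - 0.174419 * 7 = 2953/258 ≈ 11.445736

11.4457


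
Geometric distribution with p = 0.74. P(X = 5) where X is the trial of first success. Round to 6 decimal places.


P = (1-p)^(k-1) * p
(1-p)^(k-1) = 0.26^4 = 0.00456976
P = 0.00456976 * 0.74 ≈ 0.003381622

0.003382


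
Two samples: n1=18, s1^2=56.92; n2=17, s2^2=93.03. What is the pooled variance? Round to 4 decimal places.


sp^2 = ((n1-1)*s1^2 + (n2-1)*s2^2)/(n1+n2-2)
(n1-1)*s1^2 = 17 * 56.92 = 967.64
(n2-1)*s2^2 = 16 * 93.03 = 1488.48
numerator = 967.64 + 1488.48 = 2456.12
n1+n2-2 = 33
sp^2 = 2456.12 / 33 = 61403/825 ≈ 74.427879

74.4279


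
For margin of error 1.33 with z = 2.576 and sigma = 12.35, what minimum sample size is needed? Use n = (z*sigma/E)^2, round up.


z*sigma/E = 2.576 * 12.35 / 1.33 = 23.92
(z*sigma/E)^2 = 572.1664
round up: n = 573

573


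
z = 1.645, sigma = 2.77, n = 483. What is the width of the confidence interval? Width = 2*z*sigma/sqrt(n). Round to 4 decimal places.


width = 2*z*sigma/sqrt(n)
2*z*sigma = 2 * 1.645 * 2.77 = 9.1133
sqrt(483) ≈ 21.977261
width = 9.1133 / 21.977261 ≈ 0.414670

0.4147


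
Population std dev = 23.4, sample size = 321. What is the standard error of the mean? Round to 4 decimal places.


SE = sigma / sqrt(n)
sqrt(321) ≈ 17.916473
SE = 23.4 / 17.916473 ≈ 1.306061

1.3061


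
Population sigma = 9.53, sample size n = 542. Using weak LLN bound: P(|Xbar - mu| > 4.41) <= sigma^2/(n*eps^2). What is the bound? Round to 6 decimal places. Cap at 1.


bound = min(1, sigma^2/(n*eps^2))
sigma^2 = 9.53^2 = 90.8209
n*eps^2 = 542 * 4.41^2 = 542 * 19.4481 = 10540.8702
sigma^2/(n*eps^2) = 90.8209 / 10540.8702 ≈ 0.00861607

0.008616


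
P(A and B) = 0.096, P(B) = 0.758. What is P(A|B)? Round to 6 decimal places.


P(A|B) = P(A and B) / P(B) = 0.096 / 0.758 = 48/379 ≈ 0.12664908

0.126649


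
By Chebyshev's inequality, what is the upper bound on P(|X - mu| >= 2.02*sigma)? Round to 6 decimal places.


P <= 1/k^2
k^2 = 2.02^2 = 4.0804
1/k^2 = 1 / 4.0804 ≈ 0.24507401

0.245074


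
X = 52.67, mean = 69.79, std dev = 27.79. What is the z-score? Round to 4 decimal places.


z = (X - mu) / sigma
X - mu = 52.67 - 69.79 = -17.12
z = -17.12 / 27.79 = -1712/2779 ≈ -0.616049

-0.6160


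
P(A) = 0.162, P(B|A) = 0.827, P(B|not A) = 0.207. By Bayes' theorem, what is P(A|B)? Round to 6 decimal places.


P(A|B) = P(B|A)*P(A) / P(B), P(B) = P(B|A)*P(A) + P(B|not A)*P(not A)
P(B|A)*P(A) = 0.827 * 0.162 = 0.133974
P(B|not A)*P(not A) = 0.207 * 0.838 = 0.173466
P(B) = 0.133974 + 0.173466 = 0.30744
P(A|B) = 0.133974 / 0.30744 ≈ 0.43577283

0.435773


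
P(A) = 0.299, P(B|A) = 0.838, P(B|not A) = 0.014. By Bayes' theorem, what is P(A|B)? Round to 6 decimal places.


P(A|B) = P(B|A)*P(A) / P(B), P(B) = P(B|A)*P(A) + P(B|not A)*P(not A)
P(B|A)*P(A) = 0.838 * 0.299 = 0.250562
P(B|not A)*P(not A) = 0.014 * 0.701 = 0.009814
P(B) = 0.250562 + 0.009814 = 0.260376
P(A|B) = 0.250562 / 0.260376 ≈ 0.96230835

0.962308


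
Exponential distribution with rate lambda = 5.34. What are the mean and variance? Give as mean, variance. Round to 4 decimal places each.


mean = 1/lam, var = 1/lam^2
mean = 1 / 5.34 = 50/267 ≈ 0.187266
lam^2 = 5.34^2 = 28.5156
var = 1 / 28.5156 ≈ 0.035069

0.1873, 0.0351


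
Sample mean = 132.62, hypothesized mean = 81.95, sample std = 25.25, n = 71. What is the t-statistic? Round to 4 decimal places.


t = (xbar - mu0) / (s/sqrt(n))
xbar - mu0 = 132.62 - 81.95 = 50.67
sqrt(71) ≈ 8.42614977
s/sqrt(n) = 25.25 / 8.42614977 ≈ 2.99662369
t = 50.67 / 2.99662369 ≈ 16.909030

16.9090


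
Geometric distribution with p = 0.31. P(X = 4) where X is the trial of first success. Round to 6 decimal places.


P = (1-p)^(k-1) * p
(1-p)^(k-1) = 0.69^3 = 0.328509
P = 0.328509 * 0.31 ≈ 0.1018378

0.101838


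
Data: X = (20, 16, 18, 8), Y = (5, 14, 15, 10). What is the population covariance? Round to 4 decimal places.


Cov = (1/n)*sum((xi-xbar)(yi-ybar))
n = 4, xbar = 62/4 = 15.5, ybar = 44/4 = 11
sum((xi-xbar)(yi-ybar)) = -8
Cov = -8 / 4 = -2

-2.0000


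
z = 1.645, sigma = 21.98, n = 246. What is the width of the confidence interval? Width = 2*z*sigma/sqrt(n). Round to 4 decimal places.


width = 2*z*sigma/sqrt(n)
2*z*sigma = 2 * 1.645 * 21.98 = 72.3142
sqrt(246) ≈ 15.684387
width = 72.3142 / 15.684387 ≈ 4.610585

4.6106


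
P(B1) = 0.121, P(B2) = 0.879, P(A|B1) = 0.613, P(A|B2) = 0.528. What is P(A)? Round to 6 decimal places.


P(A) = P(A|B1)*P(B1) + P(A|B2)*P(B2)
P(A|B1)*P(B1) = 0.613 * 0.121 = 0.074173
P(A|B2)*P(B2) = 0.528 * 0.879 = 0.464112
P(A) = 0.074173 + 0.464112 = 0.538285

0.538285


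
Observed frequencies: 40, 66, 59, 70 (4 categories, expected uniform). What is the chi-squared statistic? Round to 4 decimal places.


chi2 = sum((O-E)^2/E), E = total/4
total = 235, E = 235/4 = 58.75
(40 - 58.75)^2 / 58.75 = 351.5625 / 58.75 = 1125/188 ≈ 5.984043
(66 - 58.75)^2 / 58.75 = 52.5625 / 58.75 = 841/940 ≈ 0.894681
(59 - 58.75)^2 / 58.75 = 0.0625 / 58.75 = 1/940 ≈ 0.001064
(70 - 58.75)^2 / 58.75 = 126.5625 / 58.75 = 405/188 ≈ 2.154255
chi2 = 2123/235 ≈ 9.034043

9.0340


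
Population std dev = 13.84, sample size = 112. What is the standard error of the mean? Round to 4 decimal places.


SE = sigma / sqrt(n)
sqrt(112) ≈ 10.583005
SE = 13.84 / 10.583005 ≈ 1.307757

1.3078


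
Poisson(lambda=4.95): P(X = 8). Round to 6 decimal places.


P = e^(-lam) * lam^k / k!
e^(-4.95) ≈ 0.007083409
lam^k = 4.95^8 ≈ 360447.146261
k! = 8! = 40320
P = 0.007083409 * 360447.146261 / 40320 ≈ 0.063323

0.063323


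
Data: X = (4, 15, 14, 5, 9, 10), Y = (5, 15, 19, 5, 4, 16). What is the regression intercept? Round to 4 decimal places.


a = ybar - b*xbar, where b = sum((xi-xbar)(yi-ybar)) / sum((xi-xbar)^2)
n = 6, xbar = 57/6 = 9.5, ybar = 64/6 = 32/3 ≈ 10.666667
Sxy = sum((xi-xbar)(yi-ybar)) = 124
Sxx = sum((xi-xbar)^2) = 101.5
b = Sxy / Sxx = 248/203 ≈ 1.221675
a = 10.666667 - 1.221675 * 9.5 = -572/609 ≈ -0.939245

-0.9392


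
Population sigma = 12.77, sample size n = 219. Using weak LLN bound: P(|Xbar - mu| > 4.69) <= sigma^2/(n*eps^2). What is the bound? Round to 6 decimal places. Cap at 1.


bound = min(1, sigma^2/(n*eps^2))
sigma^2 = 12.77^2 = 163.0729
n*eps^2 = 219 * 4.69^2 = 219 * 21.9961 = 4817.1459
sigma^2/(n*eps^2) = 163.0729 / 4817.1459 ≈ 0.03385260

0.033853


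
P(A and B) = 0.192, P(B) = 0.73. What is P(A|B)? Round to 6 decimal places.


P(A|B) = P(A and B) / P(B) = 0.192 / 0.73 = 96/365 ≈ 0.26301370

0.263014


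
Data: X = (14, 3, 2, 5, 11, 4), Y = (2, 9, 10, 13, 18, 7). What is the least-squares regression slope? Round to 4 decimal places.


b = sum((xi-xbar)(yi-ybar)) / sum((xi-xbar)^2)
n = 6, xbar = 39/6 = 6.5, ybar = 59/6 ≈ 9.833333
Sxy = sum((xi-xbar)(yi-ybar)) = -17.5
Sxx = sum((xi-xbar)^2) = 117.5
b = Sxy / Sxx = -7/47 ≈ -0.148936

-0.1489


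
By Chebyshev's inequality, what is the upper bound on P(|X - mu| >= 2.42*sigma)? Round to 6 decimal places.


P <= 1/k^2
k^2 = 2.42^2 = 5.8564
1/k^2 = 1 / 5.8564 ≈ 0.17075336

0.170753


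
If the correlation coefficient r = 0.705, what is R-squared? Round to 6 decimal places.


R^2 = r^2 = (0.705)^2 = 0.497025

0.497025


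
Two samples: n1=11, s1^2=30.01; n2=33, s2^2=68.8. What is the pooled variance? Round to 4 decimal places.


sp^2 = ((n1-1)*s1^2 + (n2-1)*s2^2)/(n1+n2-2)
(n1-1)*s1^2 = 10 * 30.01 = 300.1
(n2-1)*s2^2 = 32 * 68.8 = 2201.6
numerator = 300.1 + 2201.6 = 2501.7
n1+n2-2 = 42
sp^2 = 2501.7 / 42 = 8339/140 ≈ 59.564286

59.5643


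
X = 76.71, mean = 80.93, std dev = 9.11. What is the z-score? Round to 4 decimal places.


z = (X - mu) / sigma
X - mu = 76.71 - 80.93 = -4.22
z = -4.22 / 9.11 = -422/911 ≈ -0.463227

-0.4632


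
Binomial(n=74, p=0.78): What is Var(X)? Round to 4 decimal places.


Var = n*p*(1-p) = 74 * 0.78 * 0.22 = 12.6984

12.6984


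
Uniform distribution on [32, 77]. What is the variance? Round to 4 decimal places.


Var = (b-a)^2 / 12
(b-a)^2 = (77 - 32)^2 = 2025
Var = 2025/12 = 168.75

168.7500


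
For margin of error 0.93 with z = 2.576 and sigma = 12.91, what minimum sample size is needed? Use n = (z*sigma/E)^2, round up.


z*sigma/E = 2.576 * 12.91 / 0.93 ≈ 35.759312
(z*sigma/E)^2 ≈ 1278.728382
round up: n = 1279

1279


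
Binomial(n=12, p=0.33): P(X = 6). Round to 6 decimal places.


P = C(n,k) * p^k * (1-p)^(n-k)
C(12,6) = 924
p^k = 0.33^6 ≈ 0.001291468
(1-p)^(n-k) = 0.67^6 ≈ 0.09045838
P = 924 * 0.001291468 * 0.09045838 ≈ 0.107945

0.107945


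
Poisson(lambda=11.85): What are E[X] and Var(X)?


E[X] = Var(X) = lambda = 11.85

11.85, 11.85


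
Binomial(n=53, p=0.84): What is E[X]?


E[X] = n*p = 53 * 0.84 = 44.52

44.52


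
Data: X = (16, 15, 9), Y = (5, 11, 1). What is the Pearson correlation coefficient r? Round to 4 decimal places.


r = sum((xi-xbar)(yi-ybar)) / sqrt(sum((xi-xbar)^2) * sum((yi-ybar)^2))
n = 3, xbar = 40/3 ≈ 13.333333, ybar = 17/3 ≈ 5.666667
Sxy = sum((xi-xbar)(yi-ybar)) = 82/3 ≈ 27.333333
Sxx = sum((xi-xbar)^2) = 86/3 ≈ 28.666667
Syy = sum((yi-ybar)^2) = 152/3 ≈ 50.666667
sqrt(Sxx*Syy) ≈ 38.110949
r = Sxy / sqrt(Sxx*Syy) = 27.333333 / 38.110949 ≈ 0.717204

0.7172


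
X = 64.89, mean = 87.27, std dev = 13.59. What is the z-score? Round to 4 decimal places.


z = (X - mu) / sigma
X - mu = 64.89 - 87.27 = -22.38
z = -22.38 / 13.59 = -746/453 ≈ -1.646799

-1.6468


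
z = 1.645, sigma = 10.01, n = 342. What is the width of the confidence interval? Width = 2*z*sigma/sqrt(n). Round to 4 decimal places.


width = 2*z*sigma/sqrt(n)
2*z*sigma = 2 * 1.645 * 10.01 = 32.9329
sqrt(342) ≈ 18.493242
width = 32.9329 / 18.493242 ≈ 1.780807

1.7808


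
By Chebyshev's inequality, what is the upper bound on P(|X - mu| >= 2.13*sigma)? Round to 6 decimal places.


P <= 1/k^2
k^2 = 2.13^2 = 4.5369
1/k^2 = 1 / 4.5369 ≈ 0.22041482

0.220415


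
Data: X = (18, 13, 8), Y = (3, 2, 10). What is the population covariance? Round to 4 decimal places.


Cov = (1/n)*sum((xi-xbar)(yi-ybar))
n = 3, xbar = 39/3 = 13, ybar = 15/3 = 5
sum((xi-xbar)(yi-ybar)) = -35
Cov = -35 / 3 = -35/3 ≈ -11.666667

-11.6667


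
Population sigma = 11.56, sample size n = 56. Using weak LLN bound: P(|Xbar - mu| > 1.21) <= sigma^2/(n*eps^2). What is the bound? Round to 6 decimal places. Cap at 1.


bound = min(1, sigma^2/(n*eps^2))
sigma^2 = 11.56^2 = 133.6336
n*eps^2 = 56 * 1.21^2 = 56 * 1.4641 = 81.9896
sigma^2/(n*eps^2) = 133.6336 / 81.9896 ≈ 1.62988477
this exceeds 1, so the bound is capped at 1

1.000000


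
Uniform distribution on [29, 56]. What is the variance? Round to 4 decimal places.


Var = (b-a)^2 / 12
(b-a)^2 = (56 - 29)^2 = 729
Var = 729/12 = 60.75

60.7500


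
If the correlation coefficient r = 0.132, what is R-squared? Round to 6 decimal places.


R^2 = r^2 = (0.132)^2 = 0.017424

0.017424


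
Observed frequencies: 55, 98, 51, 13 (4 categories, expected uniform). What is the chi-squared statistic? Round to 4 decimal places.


chi2 = sum((O-E)^2/E), E = total/4
total = 217, E = 217/4 = 54.25
(55 - 54.25)^2 / 54.25 = 0.5625 / 54.25 = 9/868 ≈ 0.010369
(98 - 54.25)^2 / 54.25 = 1914.0625 / 54.25 = 4375/124 ≈ 35.282258
(51 - 54.25)^2 / 54.25 = 10.5625 / 54.25 = 169/868 ≈ 0.194700
(13 - 54.25)^2 / 54.25 = 1701.5625 / 54.25 = 27225/868 ≈ 31.365207
chi2 = 14507/217 ≈ 66.852535

66.8525


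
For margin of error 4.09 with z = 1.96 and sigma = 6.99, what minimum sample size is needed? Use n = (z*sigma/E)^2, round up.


z*sigma/E = 1.96 * 6.99 / 4.09 ≈ 3.349731
(z*sigma/E)^2 ≈ 11.220698
round up: n = 12

12


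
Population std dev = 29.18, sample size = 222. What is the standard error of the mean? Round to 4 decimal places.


SE = sigma / sqrt(n)
sqrt(222) ≈ 14.899664
SE = 29.18 / 14.899664 ≈ 1.958433

1.9584


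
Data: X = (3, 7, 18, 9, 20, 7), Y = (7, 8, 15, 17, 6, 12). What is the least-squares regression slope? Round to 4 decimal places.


b = sum((xi-xbar)(yi-ybar)) / sum((xi-xbar)^2)
n = 6, xbar = 64/6 = 32/3 ≈ 10.666667, ybar = 65/6 ≈ 10.833333
Sxy = sum((xi-xbar)(yi-ybar)) = 32/3 ≈ 10.666667
Sxx = sum((xi-xbar)^2) = 688/3 ≈ 229.333333
b = Sxy / Sxx = 2/43 ≈ 0.046512

0.0465


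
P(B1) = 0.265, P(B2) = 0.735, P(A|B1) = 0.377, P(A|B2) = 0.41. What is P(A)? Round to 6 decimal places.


P(A) = P(A|B1)*P(B1) + P(A|B2)*P(B2)
P(A|B1)*P(B1) = 0.377 * 0.265 = 0.099905
P(A|B2)*P(B2) = 0.41 * 0.735 = 0.30135
P(A) = 0.099905 + 0.30135 = 0.401255

0.401255


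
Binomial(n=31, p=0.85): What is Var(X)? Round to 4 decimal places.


Var = n*p*(1-p) = 31 * 0.85 * 0.15 = 3.9525

3.9525


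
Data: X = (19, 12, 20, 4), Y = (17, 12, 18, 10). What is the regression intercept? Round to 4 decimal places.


a = ybar - b*xbar, where b = sum((xi-xbar)(yi-ybar)) / sum((xi-xbar)^2)
n = 4, xbar = 55/4 = 13.75, ybar = 57/4 = 14.25
Sxy = sum((xi-xbar)(yi-ybar)) = 83.25
Sxx = sum((xi-xbar)^2) = 164.75
b = Sxy / Sxx = 333/659 ≈ 0.505311
a = 14.25 - 0.505311 * 13.75 = 4812/659 ≈ 7.301973

7.3020


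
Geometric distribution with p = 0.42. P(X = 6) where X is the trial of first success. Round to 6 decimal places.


P = (1-p)^(k-1) * p
(1-p)^(k-1) = 0.58^5 ≈ 0.06563568
P = 0.06563568 * 0.42 ≈ 0.02756698

0.027567


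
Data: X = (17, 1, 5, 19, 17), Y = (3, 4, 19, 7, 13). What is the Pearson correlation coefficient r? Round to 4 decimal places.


r = sum((xi-xbar)(yi-ybar)) / sqrt(sum((xi-xbar)^2) * sum((yi-ybar)^2))
n = 5, xbar = 59/5 = 11.8, ybar = 46/5 = 9.2
Sxy = sum((xi-xbar)(yi-ybar)) = -38.8
Sxx = sum((xi-xbar)^2) = 268.8
Syy = sum((yi-ybar)^2) = 180.8
sqrt(Sxx*Syy) ≈ 220.451900
r = Sxy / sqrt(Sxx*Syy) = -38.8 / 220.451900 ≈ -0.176002

-0.1760


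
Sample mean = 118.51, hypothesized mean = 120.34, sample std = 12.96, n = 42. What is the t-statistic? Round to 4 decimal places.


t = (xbar - mu0) / (s/sqrt(n))
xbar - mu0 = 118.51 - 120.34 = -1.83
sqrt(42) ≈ 6.48074070
s/sqrt(n) = 12.96 / 6.48074070 ≈ 1.99977142
t = -1.83 / 1.99977142 ≈ -0.915105

-0.9151


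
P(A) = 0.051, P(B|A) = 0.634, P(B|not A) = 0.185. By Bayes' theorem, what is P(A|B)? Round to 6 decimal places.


P(A|B) = P(B|A)*P(A) / P(B), P(B) = P(B|A)*P(A) + P(B|not A)*P(not A)
P(B|A)*P(A) = 0.634 * 0.051 = 0.032334
P(B|not A)*P(not A) = 0.185 * 0.949 = 0.175565
P(B) = 0.032334 + 0.175565 = 0.207899
P(A|B) = 0.032334 / 0.207899 ≈ 0.15552744

0.155527


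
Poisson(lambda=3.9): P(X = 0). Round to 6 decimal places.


P = e^(-lam) * lam^k / k!
e^(-3.9) ≈ 0.02024191
lam^k = 3.9^0 = 1
k! = 0! = 1
P = 0.02024191 * 1 / 1 ≈ 0.020242

0.020242


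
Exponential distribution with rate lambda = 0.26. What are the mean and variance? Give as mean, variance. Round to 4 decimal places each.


mean = 1/lam, var = 1/lam^2
mean = 1 / 0.26 = 50/13 ≈ 3.846154
lam^2 = 0.26^2 = 0.0676
var = 1 / 0.0676 = 2500/169 ≈ 14.792899

3.8462, 14.7929


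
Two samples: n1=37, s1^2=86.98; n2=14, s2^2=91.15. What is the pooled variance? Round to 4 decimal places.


sp^2 = ((n1-1)*s1^2 + (n2-1)*s2^2)/(n1+n2-2)
(n1-1)*s1^2 = 36 * 86.98 = 3131.28
(n2-1)*s2^2 = 13 * 91.15 = 1184.95
numerator = 3131.28 + 1184.95 = 4316.23
n1+n2-2 = 49
sp^2 = 4316.23 / 49 = 431623/4900 ≈ 88.086327

88.0863


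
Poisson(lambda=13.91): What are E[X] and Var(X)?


E[X] = Var(X) = lambda = 13.91

13.91, 13.91


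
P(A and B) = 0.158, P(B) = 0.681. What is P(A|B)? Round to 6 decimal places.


P(A|B) = P(A and B) / P(B) = 0.158 / 0.681 = 158/681 ≈ 0.23201175

0.232012


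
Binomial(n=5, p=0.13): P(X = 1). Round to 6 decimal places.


P = C(n,k) * p^k * (1-p)^(n-k)
C(5,1) = 5
p^k = 0.13^1 = 0.13
(1-p)^(n-k) = 0.87^4 ≈ 0.5728976
P = 5 * 0.13 * 0.5728976 ≈ 0.372383

0.372383


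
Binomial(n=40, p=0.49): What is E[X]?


E[X] = n*p = 40 * 0.49 = 19.6

19.6


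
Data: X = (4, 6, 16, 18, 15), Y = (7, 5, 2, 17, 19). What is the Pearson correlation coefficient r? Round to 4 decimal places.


r = sum((xi-xbar)(yi-ybar)) / sqrt(sum((xi-xbar)^2) * sum((yi-ybar)^2))
n = 5, xbar = 59/5 = 11.8, ybar = 50/5 = 10
Sxy = sum((xi-xbar)(yi-ybar)) = 91
Sxx = sum((xi-xbar)^2) = 160.8
Syy = sum((yi-ybar)^2) = 228
sqrt(Sxx*Syy) ≈ 191.474280
r = Sxy / sqrt(Sxx*Syy) = 91 / 191.474280 ≈ 0.475260

0.4753


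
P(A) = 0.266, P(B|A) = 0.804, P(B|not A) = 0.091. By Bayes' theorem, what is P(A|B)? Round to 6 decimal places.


P(A|B) = P(B|A)*P(A) / P(B), P(B) = P(B|A)*P(A) + P(B|not A)*P(not A)
P(B|A)*P(A) = 0.804 * 0.266 = 0.213864
P(B|not A)*P(not A) = 0.091 * 0.734 = 0.066794
P(B) = 0.213864 + 0.066794 = 0.280658
P(A|B) = 0.213864 / 0.280658 ≈ 0.76200928

0.762009


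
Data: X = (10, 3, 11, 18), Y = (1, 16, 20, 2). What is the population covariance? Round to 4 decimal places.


Cov = (1/n)*sum((xi-xbar)(yi-ybar))
n = 4, xbar = 42/4 = 10.5, ybar = 39/4 = 9.75
sum((xi-xbar)(yi-ybar)) = -95.5
Cov = -95.5 / 4 = -23.875

-23.8750


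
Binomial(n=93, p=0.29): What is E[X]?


E[X] = n*p = 93 * 0.29 = 26.97

26.97


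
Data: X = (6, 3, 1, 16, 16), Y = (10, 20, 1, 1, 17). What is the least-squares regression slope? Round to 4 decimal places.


b = sum((xi-xbar)(yi-ybar)) / sum((xi-xbar)^2)
n = 5, xbar = 42/5 = 8.4, ybar = 49/5 = 9.8
Sxy = sum((xi-xbar)(yi-ybar)) = -2.6
Sxx = sum((xi-xbar)^2) = 205.2
b = Sxy / Sxx = -13/1026 ≈ -0.012671

-0.0127


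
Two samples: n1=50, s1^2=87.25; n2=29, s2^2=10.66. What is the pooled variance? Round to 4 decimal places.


sp^2 = ((n1-1)*s1^2 + (n2-1)*s2^2)/(n1+n2-2)
(n1-1)*s1^2 = 49 * 87.25 = 4275.25
(n2-1)*s2^2 = 28 * 10.66 = 298.48
numerator = 4275.25 + 298.48 = 4573.73
n1+n2-2 = 77
sp^2 = 4573.73 / 77 = 65339/1100 ≈ 59.399091

59.3991


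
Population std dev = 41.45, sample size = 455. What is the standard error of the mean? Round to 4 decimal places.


SE = sigma / sqrt(n)
sqrt(455) ≈ 21.330729
SE = 41.45 / 21.330729 ≈ 1.943206

1.9432


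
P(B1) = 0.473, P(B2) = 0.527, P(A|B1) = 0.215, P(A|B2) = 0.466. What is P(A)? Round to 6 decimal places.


P(A) = P(A|B1)*P(B1) + P(A|B2)*P(B2)
P(A|B1)*P(B1) = 0.215 * 0.473 = 0.101695
P(A|B2)*P(B2) = 0.466 * 0.527 = 0.245582
P(A) = 0.101695 + 0.245582 = 0.347277

0.347277


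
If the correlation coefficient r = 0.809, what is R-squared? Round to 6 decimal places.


R^2 = r^2 = (0.809)^2 = 0.654481

0.654481


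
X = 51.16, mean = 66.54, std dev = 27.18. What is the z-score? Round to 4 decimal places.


z = (X - mu) / sigma
X - mu = 51.16 - 66.54 = -15.38
z = -15.38 / 27.18 = -769/1359 ≈ -0.565857

-0.5659


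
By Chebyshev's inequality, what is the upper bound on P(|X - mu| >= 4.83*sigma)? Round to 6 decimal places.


P <= 1/k^2
k^2 = 4.83^2 = 23.3289
1/k^2 = 1 / 23.3289 ≈ 0.04286529

0.042865


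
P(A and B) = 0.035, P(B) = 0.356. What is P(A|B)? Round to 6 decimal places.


P(A|B) = P(A and B) / P(B) = 0.035 / 0.356 = 35/356 ≈ 0.09831461

0.098315


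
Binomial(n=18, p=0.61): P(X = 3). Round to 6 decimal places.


P = C(n,k) * p^k * (1-p)^(n-k)
C(18,3) = 816
p^k = 0.61^3 = 0.226981
(1-p)^(n-k) = 0.39^15 ≈ 0.0000007344616
P = 816 * 0.226981 * 0.0000007344616 ≈ 0.000136

0.000136


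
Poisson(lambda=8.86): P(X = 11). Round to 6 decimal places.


P = e^(-lam) * lam^k / k!
e^(-8.86) ≈ 0.0001419551
lam^k = 8.86^11 ≈ 26410154433.756683
k! = 11! = 39916800
P = 0.0001419551 * 26410154433.756683 / 39916800 ≈ 0.093922

0.093922


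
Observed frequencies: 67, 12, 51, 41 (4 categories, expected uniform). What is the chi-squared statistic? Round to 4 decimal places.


chi2 = sum((O-E)^2/E), E = total/4
total = 171, E = 171/4 = 42.75
(67 - 42.75)^2 / 42.75 = 588.0625 / 42.75 = 9409/684 ≈ 13.755848
(12 - 42.75)^2 / 42.75 = 945.5625 / 42.75 = 1681/76 ≈ 22.118421
(51 - 42.75)^2 / 42.75 = 68.0625 / 42.75 = 121/76 ≈ 1.592105
(41 - 42.75)^2 / 42.75 = 3.0625 / 42.75 = 49/684 ≈ 0.071637
chi2 = 6419/171 ≈ 37.538012

37.5380


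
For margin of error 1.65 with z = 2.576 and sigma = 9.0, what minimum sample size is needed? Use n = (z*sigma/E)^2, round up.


z*sigma/E = 2.576 * 9.0 / 1.65 = 3864/275 ≈ 14.050909
(z*sigma/E)^2 ≈ 197.428046
round up: n = 198

198


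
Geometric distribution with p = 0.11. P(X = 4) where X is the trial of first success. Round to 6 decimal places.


P = (1-p)^(k-1) * p
(1-p)^(k-1) = 0.89^3 = 0.704969
P = 0.704969 * 0.11 = 0.07754659

0.077547


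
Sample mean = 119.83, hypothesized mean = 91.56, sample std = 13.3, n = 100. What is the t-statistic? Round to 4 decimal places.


t = (xbar - mu0) / (s/sqrt(n))
xbar - mu0 = 119.83 - 91.56 = 28.27
sqrt(100) = 10
s/sqrt(n) = 13.3 / 10 = 1.33
t = 28.27 / 1.33 = 2827/133 ≈ 21.255639

21.2556


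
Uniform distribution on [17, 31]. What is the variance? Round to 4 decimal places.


Var = (b-a)^2 / 12
(b-a)^2 = (31 - 17)^2 = 196
Var = 196/12 ≈ 16.333333

16.3333


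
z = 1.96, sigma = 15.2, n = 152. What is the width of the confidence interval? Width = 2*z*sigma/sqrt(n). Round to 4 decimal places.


width = 2*z*sigma/sqrt(n)
2*z*sigma = 2 * 1.96 * 15.2 = 59.584
sqrt(152) ≈ 12.328828
width = 59.584 / 12.328828 ≈ 4.832901

4.8329


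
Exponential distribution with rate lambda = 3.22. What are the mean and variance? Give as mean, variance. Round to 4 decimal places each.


mean = 1/lam, var = 1/lam^2
mean = 1 / 3.22 = 50/161 ≈ 0.310559
lam^2 = 3.22^2 = 10.3684
var = 1 / 10.3684 ≈ 0.096447

0.3106, 0.0964


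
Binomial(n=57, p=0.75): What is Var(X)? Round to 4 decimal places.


Var = n*p*(1-p) = 57 * 0.75 * 0.25 = 10.6875

10.6875


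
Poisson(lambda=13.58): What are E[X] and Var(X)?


E[X] = Var(X) = lambda = 13.58

13.58, 13.58


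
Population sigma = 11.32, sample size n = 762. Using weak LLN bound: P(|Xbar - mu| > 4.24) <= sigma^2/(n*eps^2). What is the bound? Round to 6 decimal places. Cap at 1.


bound = min(1, sigma^2/(n*eps^2))
sigma^2 = 11.32^2 = 128.1424
n*eps^2 = 762 * 4.24^2 = 762 * 17.9776 = 13698.9312
sigma^2/(n*eps^2) = 128.1424 / 13698.9312 ≈ 0.00935419

0.009354


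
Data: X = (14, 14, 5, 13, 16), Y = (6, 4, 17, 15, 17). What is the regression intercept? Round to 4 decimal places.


a = ybar - b*xbar, where b = sum((xi-xbar)(yi-ybar)) / sum((xi-xbar)^2)
n = 5, xbar = 62/5 = 12.4, ybar = 59/5 = 11.8
Sxy = sum((xi-xbar)(yi-ybar)) = -39.6
Sxx = sum((xi-xbar)^2) = 73.2
b = Sxy / Sxx = -33/61 ≈ -0.540984
a = 11.8 - (-0.540984) * 12.4 = 1129/61 ≈ 18.508197

18.5082


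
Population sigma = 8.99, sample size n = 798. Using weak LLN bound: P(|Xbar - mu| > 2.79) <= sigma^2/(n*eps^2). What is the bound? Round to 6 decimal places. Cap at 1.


bound = min(1, sigma^2/(n*eps^2))
sigma^2 = 8.99^2 = 80.8201
n*eps^2 = 798 * 2.79^2 = 798 * 7.7841 = 6211.7118
sigma^2/(n*eps^2) = 80.8201 / 6211.7118 ≈ 0.01301092

0.013011


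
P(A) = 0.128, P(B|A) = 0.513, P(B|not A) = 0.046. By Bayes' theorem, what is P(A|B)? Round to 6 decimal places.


P(A|B) = P(B|A)*P(A) / P(B), P(B) = P(B|A)*P(A) + P(B|not A)*P(not A)
P(B|A)*P(A) = 0.513 * 0.128 = 0.065664
P(B|not A)*P(not A) = 0.046 * 0.872 = 0.040112
P(B) = 0.065664 + 0.040112 = 0.105776
P(A|B) = 0.065664 / 0.105776 = 4104/6611 ≈ 0.62078354

0.620784


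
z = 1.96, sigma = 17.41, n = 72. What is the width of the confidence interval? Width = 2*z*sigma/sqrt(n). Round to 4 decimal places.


width = 2*z*sigma/sqrt(n)
2*z*sigma = 2 * 1.96 * 17.41 = 68.2472
sqrt(72) ≈ 8.485281
width = 68.2472 / 8.485281 ≈ 8.043010

8.0430


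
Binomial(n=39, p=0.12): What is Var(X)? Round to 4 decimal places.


Var = n*p*(1-p) = 39 * 0.12 * 0.88 = 4.1184

4.1184


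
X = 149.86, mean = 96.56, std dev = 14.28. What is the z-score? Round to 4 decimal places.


z = (X - mu) / sigma
X - mu = 149.86 - 96.56 = 53.3
z = 53.3 / 14.28 = 2665/714 ≈ 3.732493

3.7325


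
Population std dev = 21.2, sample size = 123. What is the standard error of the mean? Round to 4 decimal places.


SE = sigma / sqrt(n)
sqrt(123) ≈ 11.090537
SE = 21.2 / 11.090537 ≈ 1.911540

1.9115


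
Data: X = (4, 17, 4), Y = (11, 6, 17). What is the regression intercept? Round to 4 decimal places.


a = ybar - b*xbar, where b = sum((xi-xbar)(yi-ybar)) / sum((xi-xbar)^2)
n = 3, xbar = 25/3 ≈ 8.333333, ybar = 34/3 ≈ 11.333333
Sxy = sum((xi-xbar)(yi-ybar)) = -208/3 ≈ -69.333333
Sxx = sum((xi-xbar)^2) = 338/3 ≈ 112.666667
b = Sxy / Sxx = -8/13 ≈ -0.615385
a = 11.333333 - (-0.615385) * 8.333333 = 214/13 ≈ 16.461538

16.4615
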